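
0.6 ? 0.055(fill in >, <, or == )>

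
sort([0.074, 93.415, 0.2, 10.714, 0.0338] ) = [0.0338, 0.074, 0.2, 10.714, 93.415]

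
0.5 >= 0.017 True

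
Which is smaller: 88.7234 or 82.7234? 82.7234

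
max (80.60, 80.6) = 80.6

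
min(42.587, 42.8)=42.587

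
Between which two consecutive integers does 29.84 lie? 29 and 30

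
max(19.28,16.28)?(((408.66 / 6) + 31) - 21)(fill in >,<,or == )<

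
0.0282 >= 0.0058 True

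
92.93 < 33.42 False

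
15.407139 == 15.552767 False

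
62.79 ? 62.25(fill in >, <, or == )>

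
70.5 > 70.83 False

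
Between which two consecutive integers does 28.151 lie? 28 and 29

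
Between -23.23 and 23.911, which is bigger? 23.911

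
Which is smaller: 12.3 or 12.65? 12.3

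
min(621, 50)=50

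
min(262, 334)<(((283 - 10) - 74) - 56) False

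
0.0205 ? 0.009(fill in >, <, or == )>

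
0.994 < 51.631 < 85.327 True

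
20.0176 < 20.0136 False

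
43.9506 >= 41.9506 True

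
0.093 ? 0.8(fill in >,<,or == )<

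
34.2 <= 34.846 True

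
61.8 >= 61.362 True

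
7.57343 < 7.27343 False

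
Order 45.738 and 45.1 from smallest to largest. 45.1, 45.738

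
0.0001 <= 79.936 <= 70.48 False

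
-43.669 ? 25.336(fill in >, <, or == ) <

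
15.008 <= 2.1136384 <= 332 False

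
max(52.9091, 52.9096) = 52.9096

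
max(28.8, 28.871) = 28.871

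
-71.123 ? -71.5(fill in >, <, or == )>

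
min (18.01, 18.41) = 18.01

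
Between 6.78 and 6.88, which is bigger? 6.88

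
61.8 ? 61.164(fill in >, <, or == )>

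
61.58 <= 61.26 False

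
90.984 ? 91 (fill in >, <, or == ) <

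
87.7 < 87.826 True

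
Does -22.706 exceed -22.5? No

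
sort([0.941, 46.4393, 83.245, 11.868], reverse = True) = [83.245, 46.4393, 11.868, 0.941]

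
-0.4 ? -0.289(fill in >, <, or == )<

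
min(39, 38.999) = 38.999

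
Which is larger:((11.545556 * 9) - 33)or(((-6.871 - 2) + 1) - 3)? ((11.545556 * 9) - 33)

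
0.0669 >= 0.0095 True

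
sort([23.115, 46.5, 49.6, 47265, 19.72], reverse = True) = [47265, 49.6, 46.5, 23.115, 19.72]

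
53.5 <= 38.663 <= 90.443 False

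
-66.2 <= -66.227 False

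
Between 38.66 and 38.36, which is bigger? 38.66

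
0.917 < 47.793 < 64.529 True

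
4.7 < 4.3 False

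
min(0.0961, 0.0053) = 0.0053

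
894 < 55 False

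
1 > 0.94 True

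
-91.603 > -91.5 False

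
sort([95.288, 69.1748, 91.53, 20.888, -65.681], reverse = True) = [95.288, 91.53, 69.1748, 20.888, -65.681]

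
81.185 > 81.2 False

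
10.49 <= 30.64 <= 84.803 True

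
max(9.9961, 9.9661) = 9.9961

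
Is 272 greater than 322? No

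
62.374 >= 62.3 True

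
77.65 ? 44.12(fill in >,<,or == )>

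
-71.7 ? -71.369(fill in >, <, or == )<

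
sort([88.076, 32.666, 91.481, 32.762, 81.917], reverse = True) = [91.481, 88.076, 81.917, 32.762, 32.666]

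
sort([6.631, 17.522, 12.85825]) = [6.631, 12.85825, 17.522]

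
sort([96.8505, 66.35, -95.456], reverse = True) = [96.8505, 66.35, -95.456]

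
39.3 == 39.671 False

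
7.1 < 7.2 True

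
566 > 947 False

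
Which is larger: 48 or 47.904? 48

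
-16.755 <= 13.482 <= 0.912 False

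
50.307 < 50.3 False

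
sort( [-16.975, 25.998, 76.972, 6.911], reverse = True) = [76.972, 25.998, 6.911, -16.975]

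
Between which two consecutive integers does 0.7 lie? 0 and 1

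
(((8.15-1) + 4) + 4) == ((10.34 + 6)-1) False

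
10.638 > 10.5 True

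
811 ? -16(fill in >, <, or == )>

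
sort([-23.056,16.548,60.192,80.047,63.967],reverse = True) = [80.047,63.967,60.192,16.548,-23.056]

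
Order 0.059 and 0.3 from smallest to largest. 0.059,0.3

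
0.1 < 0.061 False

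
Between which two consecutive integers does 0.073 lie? 0 and 1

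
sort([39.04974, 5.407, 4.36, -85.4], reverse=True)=[39.04974, 5.407, 4.36, -85.4]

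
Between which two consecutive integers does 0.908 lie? 0 and 1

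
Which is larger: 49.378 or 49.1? 49.378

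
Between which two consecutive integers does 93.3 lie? 93 and 94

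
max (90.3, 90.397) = 90.397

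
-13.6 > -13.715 True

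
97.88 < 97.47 False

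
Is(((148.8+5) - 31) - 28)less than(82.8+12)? No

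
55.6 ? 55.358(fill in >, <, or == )>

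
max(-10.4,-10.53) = -10.4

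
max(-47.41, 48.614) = 48.614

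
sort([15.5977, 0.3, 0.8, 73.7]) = [0.3, 0.8, 15.5977, 73.7]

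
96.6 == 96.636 False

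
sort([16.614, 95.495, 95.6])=[16.614, 95.495, 95.6]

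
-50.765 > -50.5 False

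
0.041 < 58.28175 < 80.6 True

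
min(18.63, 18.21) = 18.21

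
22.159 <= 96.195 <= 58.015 False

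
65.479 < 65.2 False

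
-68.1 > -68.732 True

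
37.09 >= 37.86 False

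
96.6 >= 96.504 True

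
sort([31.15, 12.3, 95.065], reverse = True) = [95.065, 31.15, 12.3]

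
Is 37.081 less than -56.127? No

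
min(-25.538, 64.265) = -25.538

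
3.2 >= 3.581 False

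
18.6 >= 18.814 False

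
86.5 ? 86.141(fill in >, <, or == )>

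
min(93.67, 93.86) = 93.67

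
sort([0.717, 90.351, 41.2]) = [0.717, 41.2, 90.351]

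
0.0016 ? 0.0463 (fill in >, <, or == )<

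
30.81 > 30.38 True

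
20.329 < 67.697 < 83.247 True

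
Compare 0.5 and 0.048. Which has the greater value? 0.5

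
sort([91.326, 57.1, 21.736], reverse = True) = [91.326, 57.1, 21.736]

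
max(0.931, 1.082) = 1.082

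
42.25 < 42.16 False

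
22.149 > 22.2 False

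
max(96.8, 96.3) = 96.8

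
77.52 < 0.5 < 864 False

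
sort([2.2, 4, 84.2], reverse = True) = [84.2, 4, 2.2]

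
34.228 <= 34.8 True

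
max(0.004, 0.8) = 0.8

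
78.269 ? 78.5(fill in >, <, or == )<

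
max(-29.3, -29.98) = -29.3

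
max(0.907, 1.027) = 1.027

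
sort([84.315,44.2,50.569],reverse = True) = [84.315,50.569,44.2]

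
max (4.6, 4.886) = 4.886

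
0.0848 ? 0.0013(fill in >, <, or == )>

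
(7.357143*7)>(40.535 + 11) False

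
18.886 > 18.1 True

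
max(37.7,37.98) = 37.98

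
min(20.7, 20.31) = 20.31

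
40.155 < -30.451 False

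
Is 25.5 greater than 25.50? No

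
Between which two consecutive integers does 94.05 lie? 94 and 95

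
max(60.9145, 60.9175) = 60.9175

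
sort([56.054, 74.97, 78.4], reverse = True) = [78.4, 74.97, 56.054]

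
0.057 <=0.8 True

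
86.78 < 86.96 True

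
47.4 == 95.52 False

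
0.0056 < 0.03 True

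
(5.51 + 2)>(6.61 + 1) False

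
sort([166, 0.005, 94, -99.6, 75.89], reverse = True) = [166, 94, 75.89, 0.005, -99.6]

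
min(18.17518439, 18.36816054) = 18.17518439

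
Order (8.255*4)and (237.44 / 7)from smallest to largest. (8.255*4), (237.44 / 7)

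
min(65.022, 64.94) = 64.94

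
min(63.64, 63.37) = 63.37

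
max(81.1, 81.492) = 81.492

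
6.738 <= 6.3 False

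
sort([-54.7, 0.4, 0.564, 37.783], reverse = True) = [37.783, 0.564, 0.4, -54.7]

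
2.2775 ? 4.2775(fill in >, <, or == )<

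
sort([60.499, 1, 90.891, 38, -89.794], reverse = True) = [90.891, 60.499, 38, 1, -89.794]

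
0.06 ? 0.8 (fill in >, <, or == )<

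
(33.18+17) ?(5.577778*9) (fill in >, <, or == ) <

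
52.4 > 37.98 True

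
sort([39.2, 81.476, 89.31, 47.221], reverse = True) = [89.31, 81.476, 47.221, 39.2]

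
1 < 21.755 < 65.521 True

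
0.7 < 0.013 False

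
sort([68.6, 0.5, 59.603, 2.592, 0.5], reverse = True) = [68.6, 59.603, 2.592, 0.5, 0.5]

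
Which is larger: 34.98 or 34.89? 34.98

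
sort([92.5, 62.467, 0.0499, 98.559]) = [0.0499, 62.467, 92.5, 98.559]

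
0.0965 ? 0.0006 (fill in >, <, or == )>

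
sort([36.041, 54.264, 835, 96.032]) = [36.041, 54.264, 96.032, 835]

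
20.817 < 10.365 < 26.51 False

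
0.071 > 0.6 False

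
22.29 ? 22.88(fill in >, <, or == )<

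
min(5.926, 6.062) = 5.926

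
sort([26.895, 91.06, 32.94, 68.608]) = [26.895, 32.94, 68.608, 91.06]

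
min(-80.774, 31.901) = -80.774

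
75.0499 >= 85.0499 False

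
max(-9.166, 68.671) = 68.671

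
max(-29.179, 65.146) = 65.146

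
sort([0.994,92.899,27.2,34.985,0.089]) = [0.089,0.994,27.2,34.985,92.899]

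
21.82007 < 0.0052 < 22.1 False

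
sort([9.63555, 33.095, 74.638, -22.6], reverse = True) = [74.638, 33.095, 9.63555, -22.6]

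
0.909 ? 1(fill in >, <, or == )<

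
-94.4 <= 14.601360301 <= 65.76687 True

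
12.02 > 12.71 False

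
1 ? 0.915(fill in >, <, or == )>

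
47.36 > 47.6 False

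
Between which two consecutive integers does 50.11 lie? 50 and 51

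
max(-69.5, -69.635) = -69.5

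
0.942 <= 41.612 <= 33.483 False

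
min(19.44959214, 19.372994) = 19.372994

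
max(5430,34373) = 34373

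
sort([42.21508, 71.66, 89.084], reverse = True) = [89.084, 71.66, 42.21508]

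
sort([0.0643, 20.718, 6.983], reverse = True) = [20.718, 6.983, 0.0643]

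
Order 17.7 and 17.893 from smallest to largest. 17.7, 17.893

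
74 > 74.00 False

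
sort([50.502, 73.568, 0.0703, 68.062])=[0.0703, 50.502, 68.062, 73.568]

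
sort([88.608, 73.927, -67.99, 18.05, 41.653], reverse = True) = [88.608, 73.927, 41.653, 18.05, -67.99]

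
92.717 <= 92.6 False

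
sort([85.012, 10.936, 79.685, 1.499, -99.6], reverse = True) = [85.012, 79.685, 10.936, 1.499, -99.6]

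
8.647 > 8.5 True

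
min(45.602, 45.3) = 45.3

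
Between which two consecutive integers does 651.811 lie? 651 and 652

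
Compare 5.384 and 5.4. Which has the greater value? 5.4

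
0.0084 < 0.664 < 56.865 True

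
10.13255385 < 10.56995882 True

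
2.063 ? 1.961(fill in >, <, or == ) >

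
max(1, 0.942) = 1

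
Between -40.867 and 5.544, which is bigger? 5.544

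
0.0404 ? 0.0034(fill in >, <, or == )>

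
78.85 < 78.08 False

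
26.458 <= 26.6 True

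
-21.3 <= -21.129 True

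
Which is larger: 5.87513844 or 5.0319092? 5.87513844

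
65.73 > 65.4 True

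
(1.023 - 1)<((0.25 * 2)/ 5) True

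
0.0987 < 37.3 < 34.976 False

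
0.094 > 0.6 False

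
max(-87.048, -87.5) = -87.048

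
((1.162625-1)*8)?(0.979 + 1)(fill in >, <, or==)<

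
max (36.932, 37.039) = 37.039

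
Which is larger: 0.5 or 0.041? 0.5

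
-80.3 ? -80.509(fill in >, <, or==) >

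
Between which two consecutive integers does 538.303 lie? 538 and 539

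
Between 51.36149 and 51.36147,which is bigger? 51.36149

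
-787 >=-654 False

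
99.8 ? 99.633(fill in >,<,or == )>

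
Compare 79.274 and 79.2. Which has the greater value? 79.274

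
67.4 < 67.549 True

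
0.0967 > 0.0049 True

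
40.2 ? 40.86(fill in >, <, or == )<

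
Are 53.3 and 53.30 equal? Yes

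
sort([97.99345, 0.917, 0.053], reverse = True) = [97.99345, 0.917, 0.053]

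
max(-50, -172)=-50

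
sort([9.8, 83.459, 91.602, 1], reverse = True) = [91.602, 83.459, 9.8, 1]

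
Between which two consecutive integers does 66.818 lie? 66 and 67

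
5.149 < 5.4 True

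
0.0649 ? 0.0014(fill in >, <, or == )>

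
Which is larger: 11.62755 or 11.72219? 11.72219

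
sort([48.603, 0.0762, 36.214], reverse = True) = [48.603, 36.214, 0.0762]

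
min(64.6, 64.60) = 64.6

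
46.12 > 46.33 False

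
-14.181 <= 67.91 True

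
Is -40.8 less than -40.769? Yes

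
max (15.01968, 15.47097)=15.47097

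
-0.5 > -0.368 False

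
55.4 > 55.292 True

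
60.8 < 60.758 False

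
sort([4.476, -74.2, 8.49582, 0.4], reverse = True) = [8.49582, 4.476, 0.4, -74.2]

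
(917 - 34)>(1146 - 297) True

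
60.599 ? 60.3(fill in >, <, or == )>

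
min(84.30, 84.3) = 84.30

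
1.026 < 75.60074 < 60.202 False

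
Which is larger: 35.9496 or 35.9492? 35.9496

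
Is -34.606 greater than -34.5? No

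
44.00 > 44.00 False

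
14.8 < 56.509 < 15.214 False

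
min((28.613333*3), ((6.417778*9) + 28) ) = 85.760002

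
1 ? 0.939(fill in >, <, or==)>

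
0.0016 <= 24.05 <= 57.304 True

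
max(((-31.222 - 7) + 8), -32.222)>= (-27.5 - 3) True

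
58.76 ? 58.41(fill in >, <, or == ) >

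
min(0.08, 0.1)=0.08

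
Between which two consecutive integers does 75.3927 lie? 75 and 76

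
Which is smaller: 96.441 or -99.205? -99.205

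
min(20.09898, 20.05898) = 20.05898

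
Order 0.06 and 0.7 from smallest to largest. 0.06, 0.7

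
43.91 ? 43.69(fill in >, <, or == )>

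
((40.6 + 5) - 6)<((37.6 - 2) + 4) False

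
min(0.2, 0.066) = 0.066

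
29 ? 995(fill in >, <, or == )<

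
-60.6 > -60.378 False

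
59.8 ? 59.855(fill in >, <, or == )<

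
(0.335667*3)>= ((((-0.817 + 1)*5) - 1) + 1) True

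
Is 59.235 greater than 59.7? No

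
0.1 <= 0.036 False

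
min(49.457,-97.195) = -97.195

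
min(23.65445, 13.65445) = 13.65445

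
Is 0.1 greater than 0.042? Yes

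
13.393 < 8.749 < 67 False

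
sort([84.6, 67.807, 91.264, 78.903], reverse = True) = [91.264, 84.6, 78.903, 67.807]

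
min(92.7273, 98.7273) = 92.7273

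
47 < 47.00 False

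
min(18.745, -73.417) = -73.417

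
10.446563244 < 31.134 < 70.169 True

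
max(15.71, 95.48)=95.48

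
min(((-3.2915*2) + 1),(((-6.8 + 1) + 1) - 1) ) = -5.8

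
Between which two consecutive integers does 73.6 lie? 73 and 74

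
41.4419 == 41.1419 False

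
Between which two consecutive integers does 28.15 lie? 28 and 29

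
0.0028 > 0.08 False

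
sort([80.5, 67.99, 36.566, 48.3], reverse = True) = [80.5, 67.99, 48.3, 36.566]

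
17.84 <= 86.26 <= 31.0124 False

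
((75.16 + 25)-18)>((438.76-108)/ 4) False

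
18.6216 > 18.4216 True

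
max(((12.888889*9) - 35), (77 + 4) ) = 81.000001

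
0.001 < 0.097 True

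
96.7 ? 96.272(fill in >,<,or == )>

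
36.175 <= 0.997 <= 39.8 False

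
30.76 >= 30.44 True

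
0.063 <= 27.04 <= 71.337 True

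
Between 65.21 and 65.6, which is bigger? 65.6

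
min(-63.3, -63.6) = -63.6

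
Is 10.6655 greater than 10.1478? Yes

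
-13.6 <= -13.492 True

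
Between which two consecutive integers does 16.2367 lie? 16 and 17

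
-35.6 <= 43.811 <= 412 True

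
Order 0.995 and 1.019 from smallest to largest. 0.995, 1.019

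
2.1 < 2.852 True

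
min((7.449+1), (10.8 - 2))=8.449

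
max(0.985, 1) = 1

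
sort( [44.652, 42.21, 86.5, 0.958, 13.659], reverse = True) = [86.5, 44.652, 42.21, 13.659, 0.958]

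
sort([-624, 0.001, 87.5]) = [-624, 0.001, 87.5]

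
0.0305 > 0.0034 True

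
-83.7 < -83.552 True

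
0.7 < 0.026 False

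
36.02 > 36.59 False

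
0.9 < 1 True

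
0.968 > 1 False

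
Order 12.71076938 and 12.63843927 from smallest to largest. 12.63843927, 12.71076938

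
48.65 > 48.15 True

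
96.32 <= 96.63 True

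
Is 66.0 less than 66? No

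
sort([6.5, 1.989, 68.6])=[1.989, 6.5, 68.6]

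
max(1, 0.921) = 1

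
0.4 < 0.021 False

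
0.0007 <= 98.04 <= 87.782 False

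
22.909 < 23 True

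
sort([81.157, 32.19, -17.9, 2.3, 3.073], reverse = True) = [81.157, 32.19, 3.073, 2.3, -17.9]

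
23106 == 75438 False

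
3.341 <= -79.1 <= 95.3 False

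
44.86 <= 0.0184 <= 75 False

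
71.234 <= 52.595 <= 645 False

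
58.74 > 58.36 True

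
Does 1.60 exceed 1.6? No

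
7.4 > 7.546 False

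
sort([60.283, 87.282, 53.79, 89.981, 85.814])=[53.79, 60.283, 85.814, 87.282, 89.981]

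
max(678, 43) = 678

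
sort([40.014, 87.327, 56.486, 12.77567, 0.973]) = [0.973, 12.77567, 40.014, 56.486, 87.327]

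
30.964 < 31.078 True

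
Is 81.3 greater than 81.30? No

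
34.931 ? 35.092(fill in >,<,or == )<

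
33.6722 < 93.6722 True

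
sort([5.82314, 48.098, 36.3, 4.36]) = [4.36, 5.82314, 36.3, 48.098]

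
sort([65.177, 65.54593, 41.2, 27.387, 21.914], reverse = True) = [65.54593, 65.177, 41.2, 27.387, 21.914]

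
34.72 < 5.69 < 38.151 False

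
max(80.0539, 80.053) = 80.0539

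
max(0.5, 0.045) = 0.5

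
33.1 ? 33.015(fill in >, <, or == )>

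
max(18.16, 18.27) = 18.27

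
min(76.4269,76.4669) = 76.4269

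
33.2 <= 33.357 True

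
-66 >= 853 False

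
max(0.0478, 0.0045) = 0.0478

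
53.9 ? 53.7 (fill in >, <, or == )>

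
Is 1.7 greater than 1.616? Yes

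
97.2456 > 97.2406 True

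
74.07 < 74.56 True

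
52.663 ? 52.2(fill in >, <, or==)>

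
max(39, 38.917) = 39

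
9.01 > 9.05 False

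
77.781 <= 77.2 False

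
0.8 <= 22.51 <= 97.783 True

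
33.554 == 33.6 False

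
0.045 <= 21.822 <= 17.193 False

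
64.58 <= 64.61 True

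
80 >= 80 True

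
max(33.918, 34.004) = 34.004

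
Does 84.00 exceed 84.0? No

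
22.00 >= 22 True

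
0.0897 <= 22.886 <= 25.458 True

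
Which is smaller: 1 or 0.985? 0.985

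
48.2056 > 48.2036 True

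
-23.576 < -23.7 False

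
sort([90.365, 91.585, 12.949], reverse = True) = [91.585, 90.365, 12.949]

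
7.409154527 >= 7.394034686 True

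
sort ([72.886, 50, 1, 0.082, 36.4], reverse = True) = [72.886, 50, 36.4, 1, 0.082]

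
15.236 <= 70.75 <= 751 True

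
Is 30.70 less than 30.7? No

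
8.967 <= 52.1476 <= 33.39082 False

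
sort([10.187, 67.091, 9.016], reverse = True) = [67.091, 10.187, 9.016]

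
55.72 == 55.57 False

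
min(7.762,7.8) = 7.762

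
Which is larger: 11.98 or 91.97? 91.97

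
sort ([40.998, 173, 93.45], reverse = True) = [173, 93.45, 40.998]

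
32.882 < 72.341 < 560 True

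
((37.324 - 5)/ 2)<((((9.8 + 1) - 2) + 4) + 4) True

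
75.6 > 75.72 False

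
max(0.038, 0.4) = 0.4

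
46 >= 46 True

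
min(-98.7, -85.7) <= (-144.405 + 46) True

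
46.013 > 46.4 False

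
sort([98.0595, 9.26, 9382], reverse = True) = [9382, 98.0595, 9.26]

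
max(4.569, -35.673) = 4.569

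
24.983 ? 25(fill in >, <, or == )<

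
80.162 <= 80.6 True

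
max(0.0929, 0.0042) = 0.0929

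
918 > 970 False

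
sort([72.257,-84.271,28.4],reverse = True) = [72.257,28.4,-84.271]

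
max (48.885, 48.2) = 48.885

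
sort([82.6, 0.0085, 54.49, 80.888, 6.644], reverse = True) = [82.6, 80.888, 54.49, 6.644, 0.0085]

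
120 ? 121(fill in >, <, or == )<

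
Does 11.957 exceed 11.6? Yes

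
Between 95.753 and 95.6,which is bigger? 95.753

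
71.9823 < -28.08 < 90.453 False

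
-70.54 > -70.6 True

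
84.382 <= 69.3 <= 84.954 False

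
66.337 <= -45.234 False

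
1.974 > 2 False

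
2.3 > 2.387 False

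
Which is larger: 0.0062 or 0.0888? 0.0888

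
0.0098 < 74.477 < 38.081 False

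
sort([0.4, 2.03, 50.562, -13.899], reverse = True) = [50.562, 2.03, 0.4, -13.899]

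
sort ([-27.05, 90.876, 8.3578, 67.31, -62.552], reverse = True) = [90.876, 67.31, 8.3578, -27.05, -62.552]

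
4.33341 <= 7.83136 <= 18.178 True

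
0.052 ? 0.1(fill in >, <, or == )<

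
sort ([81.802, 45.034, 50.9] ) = [45.034, 50.9, 81.802]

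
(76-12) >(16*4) False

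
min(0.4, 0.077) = 0.077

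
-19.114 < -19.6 False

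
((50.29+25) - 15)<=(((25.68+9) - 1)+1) False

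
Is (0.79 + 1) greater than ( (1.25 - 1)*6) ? Yes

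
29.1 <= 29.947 True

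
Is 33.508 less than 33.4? No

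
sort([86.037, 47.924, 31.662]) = [31.662, 47.924, 86.037]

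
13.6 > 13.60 False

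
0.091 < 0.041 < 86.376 False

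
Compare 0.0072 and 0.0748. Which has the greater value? 0.0748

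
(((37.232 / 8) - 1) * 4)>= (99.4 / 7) True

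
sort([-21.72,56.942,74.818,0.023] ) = [-21.72,0.023,56.942,74.818]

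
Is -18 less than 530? Yes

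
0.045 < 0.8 True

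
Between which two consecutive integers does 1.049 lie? 1 and 2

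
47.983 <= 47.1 False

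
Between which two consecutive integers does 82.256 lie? 82 and 83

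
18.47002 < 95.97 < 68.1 False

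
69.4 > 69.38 True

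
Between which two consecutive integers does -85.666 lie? -86 and -85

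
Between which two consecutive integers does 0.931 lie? 0 and 1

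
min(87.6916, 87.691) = 87.691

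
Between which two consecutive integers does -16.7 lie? -17 and -16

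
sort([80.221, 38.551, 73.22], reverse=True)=[80.221, 73.22, 38.551]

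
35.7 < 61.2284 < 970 True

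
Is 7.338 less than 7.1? No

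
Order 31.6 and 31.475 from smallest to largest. 31.475, 31.6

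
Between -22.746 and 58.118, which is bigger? 58.118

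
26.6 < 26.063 False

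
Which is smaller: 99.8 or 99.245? 99.245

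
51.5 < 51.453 False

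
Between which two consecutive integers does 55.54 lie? 55 and 56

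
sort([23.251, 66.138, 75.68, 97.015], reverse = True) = [97.015, 75.68, 66.138, 23.251]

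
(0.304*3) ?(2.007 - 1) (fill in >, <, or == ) <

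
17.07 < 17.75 True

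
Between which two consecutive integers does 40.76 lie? 40 and 41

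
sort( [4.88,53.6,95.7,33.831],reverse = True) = [95.7,53.6,33.831,4.88]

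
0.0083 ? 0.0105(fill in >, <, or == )<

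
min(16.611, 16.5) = 16.5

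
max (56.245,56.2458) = 56.2458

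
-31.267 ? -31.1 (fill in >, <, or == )<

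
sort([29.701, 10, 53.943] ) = [10, 29.701, 53.943]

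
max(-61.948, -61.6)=-61.6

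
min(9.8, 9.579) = 9.579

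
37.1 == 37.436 False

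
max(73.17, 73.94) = 73.94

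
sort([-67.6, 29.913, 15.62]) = [-67.6, 15.62, 29.913]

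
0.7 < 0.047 False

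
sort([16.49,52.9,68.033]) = [16.49,52.9,68.033]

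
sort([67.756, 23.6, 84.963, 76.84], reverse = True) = [84.963, 76.84, 67.756, 23.6]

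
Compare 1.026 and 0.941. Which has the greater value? 1.026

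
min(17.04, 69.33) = 17.04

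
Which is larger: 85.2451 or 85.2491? 85.2491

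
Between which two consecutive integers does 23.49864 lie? 23 and 24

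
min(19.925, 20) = 19.925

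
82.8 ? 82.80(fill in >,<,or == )==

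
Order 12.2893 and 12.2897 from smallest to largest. 12.2893, 12.2897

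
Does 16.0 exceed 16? No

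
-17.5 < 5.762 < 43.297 True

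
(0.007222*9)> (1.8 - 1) False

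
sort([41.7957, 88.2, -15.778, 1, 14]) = [-15.778, 1, 14, 41.7957, 88.2]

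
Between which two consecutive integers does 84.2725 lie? 84 and 85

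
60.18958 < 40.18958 False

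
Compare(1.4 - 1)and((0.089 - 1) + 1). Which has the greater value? (1.4 - 1)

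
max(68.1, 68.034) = 68.1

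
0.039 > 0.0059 True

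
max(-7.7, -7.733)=-7.7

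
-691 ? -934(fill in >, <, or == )>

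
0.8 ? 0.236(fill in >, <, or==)>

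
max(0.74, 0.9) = 0.9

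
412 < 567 True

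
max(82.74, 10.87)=82.74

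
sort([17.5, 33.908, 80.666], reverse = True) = [80.666, 33.908, 17.5]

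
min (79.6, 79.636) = 79.6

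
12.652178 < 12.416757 False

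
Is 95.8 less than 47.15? No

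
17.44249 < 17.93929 True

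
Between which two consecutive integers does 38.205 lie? 38 and 39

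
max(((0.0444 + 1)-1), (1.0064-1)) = 0.0444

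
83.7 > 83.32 True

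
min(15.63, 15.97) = 15.63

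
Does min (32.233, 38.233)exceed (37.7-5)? No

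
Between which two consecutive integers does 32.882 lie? 32 and 33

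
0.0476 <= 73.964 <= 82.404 True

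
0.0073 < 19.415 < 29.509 True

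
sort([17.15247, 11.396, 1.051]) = [1.051, 11.396, 17.15247]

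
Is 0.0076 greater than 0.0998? No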